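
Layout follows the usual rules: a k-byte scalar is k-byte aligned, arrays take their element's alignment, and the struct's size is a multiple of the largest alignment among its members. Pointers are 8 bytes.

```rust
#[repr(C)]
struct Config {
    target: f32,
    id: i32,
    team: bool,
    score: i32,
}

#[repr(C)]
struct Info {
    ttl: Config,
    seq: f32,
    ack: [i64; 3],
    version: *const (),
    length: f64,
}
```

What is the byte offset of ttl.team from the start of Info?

8

Config: 0..4  target  (4B, 4-aligned); 4..8  id  (4B, 4-aligned); 8..9  team  (1B, 1-aligned); 9..12  -- padding (3B); 12..16  score  (4B, 4-aligned); sizeof = 16, alignof = 4
0..16  ttl  (16B, 4-aligned)
within Config: team at 8
0 + 8 = 8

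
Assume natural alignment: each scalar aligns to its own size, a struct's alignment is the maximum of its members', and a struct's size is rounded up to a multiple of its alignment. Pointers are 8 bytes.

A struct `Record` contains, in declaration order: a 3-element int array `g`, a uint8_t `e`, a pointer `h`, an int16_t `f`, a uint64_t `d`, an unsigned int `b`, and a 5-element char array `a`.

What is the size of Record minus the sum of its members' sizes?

16

@0: g [12B, align 4] → 12
@12: e [1B, align 1] → 13
+3 pad (align 8)
@16: h [8B, align 8] → 24
@24: f [2B, align 2] → 26
+6 pad (align 8)
@32: d [8B, align 8] → 40
@40: b [4B, align 4] → 44
@44: a [5B, align 1] → 49
+7 tail pad (align 8)
size 56, align 8
data bytes 40, size 56 → padding 16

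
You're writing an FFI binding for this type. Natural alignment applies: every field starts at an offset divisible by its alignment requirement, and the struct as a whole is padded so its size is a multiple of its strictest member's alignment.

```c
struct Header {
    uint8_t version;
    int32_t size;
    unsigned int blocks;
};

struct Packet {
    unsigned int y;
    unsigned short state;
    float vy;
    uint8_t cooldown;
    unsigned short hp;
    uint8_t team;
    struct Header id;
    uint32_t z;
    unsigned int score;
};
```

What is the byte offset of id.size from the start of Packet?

24

Header: version at 0 (size 1, align 1) → ends 1; pad 3 to align 4 for size; size at 4 (size 4, align 4) → ends 8; blocks at 8 (size 4, align 4) → ends 12; total 12 bytes, alignment 4
y at 0 (size 4, align 4) → ends 4
state at 4 (size 2, align 2) → ends 6
pad 2 to align 4 for vy
vy at 8 (size 4, align 4) → ends 12
cooldown at 12 (size 1, align 1) → ends 13
pad 1 to align 2 for hp
hp at 14 (size 2, align 2) → ends 16
team at 16 (size 1, align 1) → ends 17
pad 3 to align 4 for id
id at 20 (size 12, align 4) → ends 32
within Header: size at 4
20 + 4 = 24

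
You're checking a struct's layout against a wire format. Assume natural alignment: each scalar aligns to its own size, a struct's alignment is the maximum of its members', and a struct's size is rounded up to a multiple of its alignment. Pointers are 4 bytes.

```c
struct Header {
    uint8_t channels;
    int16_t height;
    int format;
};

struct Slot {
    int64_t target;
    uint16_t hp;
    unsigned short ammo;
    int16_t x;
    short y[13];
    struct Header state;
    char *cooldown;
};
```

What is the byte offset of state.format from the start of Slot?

44

Header: @0: channels [1B, align 1] → 1; +1 pad (align 2); @2: height [2B, align 2] → 4; @4: format [4B, align 4] → 8; size 8, align 4
@0: target [8B, align 8] → 8
@8: hp [2B, align 2] → 10
@10: ammo [2B, align 2] → 12
@12: x [2B, align 2] → 14
@14: y [26B, align 2] → 40
@40: state [8B, align 4] → 48
within Header: format at 4
40 + 4 = 44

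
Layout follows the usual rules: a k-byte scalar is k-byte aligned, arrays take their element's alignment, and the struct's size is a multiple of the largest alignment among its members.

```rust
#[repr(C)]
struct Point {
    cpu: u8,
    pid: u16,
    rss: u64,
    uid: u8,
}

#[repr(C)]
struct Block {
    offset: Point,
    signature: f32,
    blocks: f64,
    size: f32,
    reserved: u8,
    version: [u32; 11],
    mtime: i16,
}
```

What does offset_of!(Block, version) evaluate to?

48

Point: 0..1  cpu  (1B, 1-aligned); 1..2  -- padding (1B); 2..4  pid  (2B, 2-aligned); 4..8  -- padding (4B); 8..16  rss  (8B, 8-aligned); 16..17  uid  (1B, 1-aligned); 17..24  -- tail padding (7B); sizeof = 24, alignof = 8
0..24  offset  (24B, 8-aligned)
24..28  signature  (4B, 4-aligned)
28..32  -- padding (4B)
32..40  blocks  (8B, 8-aligned)
40..44  size  (4B, 4-aligned)
44..45  reserved  (1B, 1-aligned)
45..48  -- padding (3B)
48..92  version  (44B, 4-aligned)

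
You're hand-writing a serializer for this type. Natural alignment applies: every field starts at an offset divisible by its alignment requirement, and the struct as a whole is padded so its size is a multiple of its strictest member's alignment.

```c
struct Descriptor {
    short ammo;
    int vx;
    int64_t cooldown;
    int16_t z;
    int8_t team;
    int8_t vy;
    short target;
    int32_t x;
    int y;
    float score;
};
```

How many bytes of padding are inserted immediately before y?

ammo at 0 (size 2, align 2) → ends 2
pad 2 to align 4 for vx
vx at 4 (size 4, align 4) → ends 8
cooldown at 8 (size 8, align 8) → ends 16
z at 16 (size 2, align 2) → ends 18
team at 18 (size 1, align 1) → ends 19
vy at 19 (size 1, align 1) → ends 20
target at 20 (size 2, align 2) → ends 22
pad 2 to align 4 for x
x at 24 (size 4, align 4) → ends 28
y at 28 (size 4, align 4) → ends 32

0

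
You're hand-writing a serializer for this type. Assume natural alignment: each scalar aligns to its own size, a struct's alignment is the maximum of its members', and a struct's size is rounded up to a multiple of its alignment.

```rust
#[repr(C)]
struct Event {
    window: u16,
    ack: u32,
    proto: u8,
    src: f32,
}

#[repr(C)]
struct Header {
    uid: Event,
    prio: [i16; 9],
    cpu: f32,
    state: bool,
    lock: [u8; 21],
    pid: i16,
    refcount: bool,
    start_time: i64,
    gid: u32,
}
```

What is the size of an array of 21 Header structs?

1848

Event: @0: window [2B, align 2] → 2; +2 pad (align 4); @4: ack [4B, align 4] → 8; @8: proto [1B, align 1] → 9; +3 pad (align 4); @12: src [4B, align 4] → 16; size 16, align 4
@0: uid [16B, align 4] → 16
@16: prio [18B, align 2] → 34
+2 pad (align 4)
@36: cpu [4B, align 4] → 40
@40: state [1B, align 1] → 41
@41: lock [21B, align 1] → 62
@62: pid [2B, align 2] → 64
@64: refcount [1B, align 1] → 65
+7 pad (align 8)
@72: start_time [8B, align 8] → 80
@80: gid [4B, align 4] → 84
+4 tail pad (align 8)
size 88, align 8
array of 21: 21 × 88 = 1848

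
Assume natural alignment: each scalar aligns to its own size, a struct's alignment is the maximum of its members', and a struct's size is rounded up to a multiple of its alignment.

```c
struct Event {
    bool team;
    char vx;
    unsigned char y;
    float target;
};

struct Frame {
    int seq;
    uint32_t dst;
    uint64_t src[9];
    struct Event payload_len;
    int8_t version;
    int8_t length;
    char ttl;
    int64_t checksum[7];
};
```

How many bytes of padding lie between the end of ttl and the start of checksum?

Event: team at 0 (size 1, align 1) → ends 1; vx at 1 (size 1, align 1) → ends 2; y at 2 (size 1, align 1) → ends 3; pad 1 to align 4 for target; target at 4 (size 4, align 4) → ends 8; total 8 bytes, alignment 4
seq at 0 (size 4, align 4) → ends 4
dst at 4 (size 4, align 4) → ends 8
src at 8 (size 72, align 8) → ends 80
payload_len at 80 (size 8, align 4) → ends 88
version at 88 (size 1, align 1) → ends 89
length at 89 (size 1, align 1) → ends 90
ttl at 90 (size 1, align 1) → ends 91
pad 5 to align 8 for checksum
checksum at 96 (size 56, align 8) → ends 152

5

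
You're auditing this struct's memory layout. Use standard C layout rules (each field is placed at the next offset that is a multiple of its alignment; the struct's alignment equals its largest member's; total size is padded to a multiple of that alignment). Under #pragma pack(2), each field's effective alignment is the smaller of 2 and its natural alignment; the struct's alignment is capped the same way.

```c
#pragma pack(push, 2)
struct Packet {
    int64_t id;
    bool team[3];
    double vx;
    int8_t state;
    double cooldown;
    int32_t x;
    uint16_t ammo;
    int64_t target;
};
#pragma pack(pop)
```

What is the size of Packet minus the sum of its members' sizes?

id at 0 (size 8, align 2) → ends 8
team at 8 (size 3, align 1) → ends 11
pad 1 to align 2 for vx
vx at 12 (size 8, align 2) → ends 20
state at 20 (size 1, align 1) → ends 21
pad 1 to align 2 for cooldown
cooldown at 22 (size 8, align 2) → ends 30
x at 30 (size 4, align 2) → ends 34
ammo at 34 (size 2, align 2) → ends 36
target at 36 (size 8, align 2) → ends 44
total 44 bytes, alignment 2
data bytes 42, size 44 → padding 2

2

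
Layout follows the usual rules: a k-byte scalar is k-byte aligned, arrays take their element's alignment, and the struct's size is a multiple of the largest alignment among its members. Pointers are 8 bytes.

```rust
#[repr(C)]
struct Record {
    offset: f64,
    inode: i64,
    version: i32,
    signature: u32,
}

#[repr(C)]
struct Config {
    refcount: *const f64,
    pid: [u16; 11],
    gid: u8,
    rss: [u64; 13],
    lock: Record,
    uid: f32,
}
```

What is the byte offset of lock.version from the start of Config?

152

Record: offset at 0 (size 8, align 8) → ends 8; inode at 8 (size 8, align 8) → ends 16; version at 16 (size 4, align 4) → ends 20; signature at 20 (size 4, align 4) → ends 24; total 24 bytes, alignment 8
refcount at 0 (size 8, align 8) → ends 8
pid at 8 (size 22, align 2) → ends 30
gid at 30 (size 1, align 1) → ends 31
pad 1 to align 8 for rss
rss at 32 (size 104, align 8) → ends 136
lock at 136 (size 24, align 8) → ends 160
within Record: version at 16
136 + 16 = 152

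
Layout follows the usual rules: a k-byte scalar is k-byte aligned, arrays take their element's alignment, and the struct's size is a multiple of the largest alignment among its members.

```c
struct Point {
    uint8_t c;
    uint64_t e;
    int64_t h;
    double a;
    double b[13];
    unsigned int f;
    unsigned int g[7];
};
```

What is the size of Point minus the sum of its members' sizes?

@0: c [1B, align 1] → 1
+7 pad (align 8)
@8: e [8B, align 8] → 16
@16: h [8B, align 8] → 24
@24: a [8B, align 8] → 32
@32: b [104B, align 8] → 136
@136: f [4B, align 4] → 140
@140: g [28B, align 4] → 168
size 168, align 8
data bytes 161, size 168 → padding 7

7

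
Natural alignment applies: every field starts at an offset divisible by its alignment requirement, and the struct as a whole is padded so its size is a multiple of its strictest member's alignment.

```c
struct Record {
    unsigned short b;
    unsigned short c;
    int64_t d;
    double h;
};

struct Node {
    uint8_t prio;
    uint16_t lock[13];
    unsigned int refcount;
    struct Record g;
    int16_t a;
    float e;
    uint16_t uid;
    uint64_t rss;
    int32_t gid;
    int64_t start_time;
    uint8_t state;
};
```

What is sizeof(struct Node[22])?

2288

Record: 0..2  b  (2B, 2-aligned); 2..4  c  (2B, 2-aligned); 4..8  -- padding (4B); 8..16  d  (8B, 8-aligned); 16..24  h  (8B, 8-aligned); sizeof = 24, alignof = 8
0..1  prio  (1B, 1-aligned)
1..2  -- padding (1B)
2..28  lock  (26B, 2-aligned)
28..32  refcount  (4B, 4-aligned)
32..56  g  (24B, 8-aligned)
56..58  a  (2B, 2-aligned)
58..60  -- padding (2B)
60..64  e  (4B, 4-aligned)
64..66  uid  (2B, 2-aligned)
66..72  -- padding (6B)
72..80  rss  (8B, 8-aligned)
80..84  gid  (4B, 4-aligned)
84..88  -- padding (4B)
88..96  start_time  (8B, 8-aligned)
96..97  state  (1B, 1-aligned)
97..104  -- tail padding (7B)
sizeof = 104, alignof = 8
array of 22: 22 × 104 = 2288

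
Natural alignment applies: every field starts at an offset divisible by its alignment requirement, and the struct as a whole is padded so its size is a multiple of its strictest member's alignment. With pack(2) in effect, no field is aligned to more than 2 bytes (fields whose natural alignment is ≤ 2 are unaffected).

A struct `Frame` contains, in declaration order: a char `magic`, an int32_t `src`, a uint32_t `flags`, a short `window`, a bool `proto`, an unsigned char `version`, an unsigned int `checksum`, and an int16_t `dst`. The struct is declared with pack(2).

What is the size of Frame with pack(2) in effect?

20

@0: magic [1B, align 1] → 1
+1 pad (align 2)
@2: src [4B, align 2] → 6
@6: flags [4B, align 2] → 10
@10: window [2B, align 2] → 12
@12: proto [1B, align 1] → 13
@13: version [1B, align 1] → 14
@14: checksum [4B, align 2] → 18
@18: dst [2B, align 2] → 20
size 20, align 2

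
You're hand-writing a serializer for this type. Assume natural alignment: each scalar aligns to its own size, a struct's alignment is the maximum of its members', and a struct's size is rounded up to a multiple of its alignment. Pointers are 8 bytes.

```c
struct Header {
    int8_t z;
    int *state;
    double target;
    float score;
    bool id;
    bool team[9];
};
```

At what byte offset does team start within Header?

z at 0 (size 1, align 1) → ends 1
pad 7 to align 8 for state
state at 8 (size 8, align 8) → ends 16
target at 16 (size 8, align 8) → ends 24
score at 24 (size 4, align 4) → ends 28
id at 28 (size 1, align 1) → ends 29
team at 29 (size 9, align 1) → ends 38

29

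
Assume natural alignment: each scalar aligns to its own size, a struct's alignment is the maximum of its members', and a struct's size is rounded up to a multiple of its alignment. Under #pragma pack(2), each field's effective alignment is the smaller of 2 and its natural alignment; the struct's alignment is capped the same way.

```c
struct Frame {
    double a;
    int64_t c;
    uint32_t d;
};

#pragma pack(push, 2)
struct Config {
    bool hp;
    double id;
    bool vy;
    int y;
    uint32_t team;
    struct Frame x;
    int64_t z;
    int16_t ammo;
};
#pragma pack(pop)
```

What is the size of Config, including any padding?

Frame: 0..8  a  (8B, 8-aligned); 8..16  c  (8B, 8-aligned); 16..20  d  (4B, 4-aligned); 20..24  -- tail padding (4B); sizeof = 24, alignof = 8
0..1  hp  (1B, 1-aligned)
1..2  -- padding (1B)
2..10  id  (8B, 2-aligned)
10..11  vy  (1B, 1-aligned)
11..12  -- padding (1B)
12..16  y  (4B, 2-aligned)
16..20  team  (4B, 2-aligned)
20..44  x  (24B, 2-aligned)
44..52  z  (8B, 2-aligned)
52..54  ammo  (2B, 2-aligned)
sizeof = 54, alignof = 2

54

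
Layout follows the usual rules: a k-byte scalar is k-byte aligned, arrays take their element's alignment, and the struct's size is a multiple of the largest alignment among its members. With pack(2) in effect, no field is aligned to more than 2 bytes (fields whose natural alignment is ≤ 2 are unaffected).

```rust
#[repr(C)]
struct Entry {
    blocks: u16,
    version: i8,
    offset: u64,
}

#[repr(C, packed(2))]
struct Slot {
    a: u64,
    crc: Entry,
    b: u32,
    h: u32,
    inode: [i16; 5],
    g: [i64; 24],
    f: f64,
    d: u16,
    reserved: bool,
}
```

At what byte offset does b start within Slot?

24

Entry: 0..2  blocks  (2B, 2-aligned); 2..3  version  (1B, 1-aligned); 3..8  -- padding (5B); 8..16  offset  (8B, 8-aligned); sizeof = 16, alignof = 8
0..8  a  (8B, 2-aligned)
8..24  crc  (16B, 2-aligned)
24..28  b  (4B, 2-aligned)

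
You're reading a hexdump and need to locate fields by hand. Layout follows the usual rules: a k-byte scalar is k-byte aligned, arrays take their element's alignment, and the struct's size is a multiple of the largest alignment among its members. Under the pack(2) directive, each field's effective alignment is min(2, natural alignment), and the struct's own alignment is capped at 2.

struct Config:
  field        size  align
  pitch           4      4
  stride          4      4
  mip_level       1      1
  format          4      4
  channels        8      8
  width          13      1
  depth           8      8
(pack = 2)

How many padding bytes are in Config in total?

0..4  pitch  (4B, 2-aligned)
4..8  stride  (4B, 2-aligned)
8..9  mip_level  (1B, 1-aligned)
9..10  -- padding (1B)
10..14  format  (4B, 2-aligned)
14..22  channels  (8B, 2-aligned)
22..35  width  (13B, 1-aligned)
35..36  -- padding (1B)
36..44  depth  (8B, 2-aligned)
sizeof = 44, alignof = 2
data bytes 42, size 44 → padding 2

2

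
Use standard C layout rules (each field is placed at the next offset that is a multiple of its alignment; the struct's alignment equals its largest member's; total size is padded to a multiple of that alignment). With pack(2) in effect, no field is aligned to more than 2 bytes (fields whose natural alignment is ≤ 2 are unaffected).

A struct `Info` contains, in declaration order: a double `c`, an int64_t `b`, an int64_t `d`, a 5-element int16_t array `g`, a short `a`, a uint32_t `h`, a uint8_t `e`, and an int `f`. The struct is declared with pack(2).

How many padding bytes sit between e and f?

1

c at 0 (size 8, align 2) → ends 8
b at 8 (size 8, align 2) → ends 16
d at 16 (size 8, align 2) → ends 24
g at 24 (size 10, align 2) → ends 34
a at 34 (size 2, align 2) → ends 36
h at 36 (size 4, align 2) → ends 40
e at 40 (size 1, align 1) → ends 41
pad 1 to align 2 for f
f at 42 (size 4, align 2) → ends 46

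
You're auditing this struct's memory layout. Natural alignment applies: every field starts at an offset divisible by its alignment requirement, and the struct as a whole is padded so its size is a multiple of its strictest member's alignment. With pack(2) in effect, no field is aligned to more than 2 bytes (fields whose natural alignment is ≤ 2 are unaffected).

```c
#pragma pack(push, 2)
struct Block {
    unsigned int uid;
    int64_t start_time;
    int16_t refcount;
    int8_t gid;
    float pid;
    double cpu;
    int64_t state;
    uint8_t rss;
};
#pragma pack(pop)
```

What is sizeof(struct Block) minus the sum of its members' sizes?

0..4  uid  (4B, 2-aligned)
4..12  start_time  (8B, 2-aligned)
12..14  refcount  (2B, 2-aligned)
14..15  gid  (1B, 1-aligned)
15..16  -- padding (1B)
16..20  pid  (4B, 2-aligned)
20..28  cpu  (8B, 2-aligned)
28..36  state  (8B, 2-aligned)
36..37  rss  (1B, 1-aligned)
37..38  -- tail padding (1B)
sizeof = 38, alignof = 2
data bytes 36, size 38 → padding 2

2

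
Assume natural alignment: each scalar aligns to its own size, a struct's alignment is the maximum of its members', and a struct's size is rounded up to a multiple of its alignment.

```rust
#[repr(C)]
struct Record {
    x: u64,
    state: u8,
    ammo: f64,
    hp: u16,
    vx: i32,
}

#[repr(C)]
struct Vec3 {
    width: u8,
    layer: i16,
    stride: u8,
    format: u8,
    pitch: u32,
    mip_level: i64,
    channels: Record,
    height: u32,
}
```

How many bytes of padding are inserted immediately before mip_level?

4

Record: 0..8  x  (8B, 8-aligned); 8..9  state  (1B, 1-aligned); 9..16  -- padding (7B); 16..24  ammo  (8B, 8-aligned); 24..26  hp  (2B, 2-aligned); 26..28  -- padding (2B); 28..32  vx  (4B, 4-aligned); sizeof = 32, alignof = 8
0..1  width  (1B, 1-aligned)
1..2  -- padding (1B)
2..4  layer  (2B, 2-aligned)
4..5  stride  (1B, 1-aligned)
5..6  format  (1B, 1-aligned)
6..8  -- padding (2B)
8..12  pitch  (4B, 4-aligned)
12..16  -- padding (4B)
16..24  mip_level  (8B, 8-aligned)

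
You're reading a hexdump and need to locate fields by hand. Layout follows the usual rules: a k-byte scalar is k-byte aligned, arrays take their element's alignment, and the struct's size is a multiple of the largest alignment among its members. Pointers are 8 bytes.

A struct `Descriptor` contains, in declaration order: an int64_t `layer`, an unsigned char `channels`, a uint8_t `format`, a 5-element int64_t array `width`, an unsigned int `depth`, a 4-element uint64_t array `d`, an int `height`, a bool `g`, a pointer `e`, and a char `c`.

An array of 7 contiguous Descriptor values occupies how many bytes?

840

layer at 0 (size 8, align 8) → ends 8
channels at 8 (size 1, align 1) → ends 9
format at 9 (size 1, align 1) → ends 10
pad 6 to align 8 for width
width at 16 (size 40, align 8) → ends 56
depth at 56 (size 4, align 4) → ends 60
pad 4 to align 8 for d
d at 64 (size 32, align 8) → ends 96
height at 96 (size 4, align 4) → ends 100
g at 100 (size 1, align 1) → ends 101
pad 3 to align 8 for e
e at 104 (size 8, align 8) → ends 112
c at 112 (size 1, align 1) → ends 113
tail pad 7 to reach multiple of 8
total 120 bytes, alignment 8
array of 7: 7 × 120 = 840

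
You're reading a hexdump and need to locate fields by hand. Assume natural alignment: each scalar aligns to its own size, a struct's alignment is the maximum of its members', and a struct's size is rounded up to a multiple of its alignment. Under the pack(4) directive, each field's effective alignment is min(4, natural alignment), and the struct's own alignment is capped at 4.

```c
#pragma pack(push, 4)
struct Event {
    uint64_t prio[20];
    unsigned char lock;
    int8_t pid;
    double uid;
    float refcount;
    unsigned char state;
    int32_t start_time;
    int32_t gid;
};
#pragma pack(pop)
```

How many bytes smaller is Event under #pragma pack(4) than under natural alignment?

4

natural layout:
  0..160  prio  (160B, 8-aligned)
  160..161  lock  (1B, 1-aligned)
  161..162  pid  (1B, 1-aligned)
  162..168  -- padding (6B)
  168..176  uid  (8B, 8-aligned)
  176..180  refcount  (4B, 4-aligned)
  180..181  state  (1B, 1-aligned)
  181..184  -- padding (3B)
  184..188  start_time  (4B, 4-aligned)
  188..192  gid  (4B, 4-aligned)
  sizeof = 192, alignof = 8
packed(4) layout:
  0..160  prio  (160B, 4-aligned)
  160..161  lock  (1B, 1-aligned)
  161..162  pid  (1B, 1-aligned)
  162..164  -- padding (2B)
  164..172  uid  (8B, 4-aligned)
  172..176  refcount  (4B, 4-aligned)
  176..177  state  (1B, 1-aligned)
  177..180  -- padding (3B)
  180..184  start_time  (4B, 4-aligned)
  184..188  gid  (4B, 4-aligned)
  sizeof = 188, alignof = 4
192 − 188 = 4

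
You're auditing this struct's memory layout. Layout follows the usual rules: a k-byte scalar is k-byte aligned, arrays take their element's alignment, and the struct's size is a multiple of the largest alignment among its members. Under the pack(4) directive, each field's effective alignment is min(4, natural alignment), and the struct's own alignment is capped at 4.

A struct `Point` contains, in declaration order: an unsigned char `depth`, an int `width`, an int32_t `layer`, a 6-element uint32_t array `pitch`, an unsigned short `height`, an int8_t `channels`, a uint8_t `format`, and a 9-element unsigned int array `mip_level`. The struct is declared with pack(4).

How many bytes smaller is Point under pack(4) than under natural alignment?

0

natural layout:
  0..1  depth  (1B, 1-aligned)
  1..4  -- padding (3B)
  4..8  width  (4B, 4-aligned)
  8..12  layer  (4B, 4-aligned)
  12..36  pitch  (24B, 4-aligned)
  36..38  height  (2B, 2-aligned)
  38..39  channels  (1B, 1-aligned)
  39..40  format  (1B, 1-aligned)
  40..76  mip_level  (36B, 4-aligned)
  sizeof = 76, alignof = 4
packed(4) layout:
  0..1  depth  (1B, 1-aligned)
  1..4  -- padding (3B)
  4..8  width  (4B, 4-aligned)
  8..12  layer  (4B, 4-aligned)
  12..36  pitch  (24B, 4-aligned)
  36..38  height  (2B, 2-aligned)
  38..39  channels  (1B, 1-aligned)
  39..40  format  (1B, 1-aligned)
  40..76  mip_level  (36B, 4-aligned)
  sizeof = 76, alignof = 4
76 − 76 = 0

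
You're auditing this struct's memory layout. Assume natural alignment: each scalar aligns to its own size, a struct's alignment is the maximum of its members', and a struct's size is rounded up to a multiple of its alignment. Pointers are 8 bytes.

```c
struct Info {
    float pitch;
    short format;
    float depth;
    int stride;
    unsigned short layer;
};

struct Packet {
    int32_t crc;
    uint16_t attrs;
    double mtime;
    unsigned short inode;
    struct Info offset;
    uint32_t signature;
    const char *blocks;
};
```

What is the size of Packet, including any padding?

56

Info: 0..4  pitch  (4B, 4-aligned); 4..6  format  (2B, 2-aligned); 6..8  -- padding (2B); 8..12  depth  (4B, 4-aligned); 12..16  stride  (4B, 4-aligned); 16..18  layer  (2B, 2-aligned); 18..20  -- tail padding (2B); sizeof = 20, alignof = 4
0..4  crc  (4B, 4-aligned)
4..6  attrs  (2B, 2-aligned)
6..8  -- padding (2B)
8..16  mtime  (8B, 8-aligned)
16..18  inode  (2B, 2-aligned)
18..20  -- padding (2B)
20..40  offset  (20B, 4-aligned)
40..44  signature  (4B, 4-aligned)
44..48  -- padding (4B)
48..56  blocks  (8B, 8-aligned)
sizeof = 56, alignof = 8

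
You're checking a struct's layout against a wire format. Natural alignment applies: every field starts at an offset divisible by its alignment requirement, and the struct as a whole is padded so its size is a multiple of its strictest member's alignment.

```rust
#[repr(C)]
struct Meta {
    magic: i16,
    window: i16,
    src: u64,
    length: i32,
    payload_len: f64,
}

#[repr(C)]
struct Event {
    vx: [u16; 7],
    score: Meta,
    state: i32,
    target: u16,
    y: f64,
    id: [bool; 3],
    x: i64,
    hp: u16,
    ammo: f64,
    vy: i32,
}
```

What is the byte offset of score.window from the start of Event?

18

Meta: magic at 0 (size 2, align 2) → ends 2; window at 2 (size 2, align 2) → ends 4; pad 4 to align 8 for src; src at 8 (size 8, align 8) → ends 16; length at 16 (size 4, align 4) → ends 20; pad 4 to align 8 for payload_len; payload_len at 24 (size 8, align 8) → ends 32; total 32 bytes, alignment 8
vx at 0 (size 14, align 2) → ends 14
pad 2 to align 8 for score
score at 16 (size 32, align 8) → ends 48
within Meta: window at 2
16 + 2 = 18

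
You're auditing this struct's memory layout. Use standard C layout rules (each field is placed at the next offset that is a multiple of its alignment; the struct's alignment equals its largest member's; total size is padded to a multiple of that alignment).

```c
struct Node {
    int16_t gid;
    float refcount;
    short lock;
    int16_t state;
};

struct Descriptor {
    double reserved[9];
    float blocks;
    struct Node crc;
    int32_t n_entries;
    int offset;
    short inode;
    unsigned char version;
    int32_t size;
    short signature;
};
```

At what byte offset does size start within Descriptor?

Node: 0..2  gid  (2B, 2-aligned); 2..4  -- padding (2B); 4..8  refcount  (4B, 4-aligned); 8..10  lock  (2B, 2-aligned); 10..12  state  (2B, 2-aligned); sizeof = 12, alignof = 4
0..72  reserved  (72B, 8-aligned)
72..76  blocks  (4B, 4-aligned)
76..88  crc  (12B, 4-aligned)
88..92  n_entries  (4B, 4-aligned)
92..96  offset  (4B, 4-aligned)
96..98  inode  (2B, 2-aligned)
98..99  version  (1B, 1-aligned)
99..100  -- padding (1B)
100..104  size  (4B, 4-aligned)

100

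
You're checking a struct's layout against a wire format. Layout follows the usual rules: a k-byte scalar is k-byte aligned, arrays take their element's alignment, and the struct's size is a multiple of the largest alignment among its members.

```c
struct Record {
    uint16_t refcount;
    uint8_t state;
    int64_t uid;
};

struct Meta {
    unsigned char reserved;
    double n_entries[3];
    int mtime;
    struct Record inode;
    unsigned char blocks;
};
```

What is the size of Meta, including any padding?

Record: refcount at 0 (size 2, align 2) → ends 2; state at 2 (size 1, align 1) → ends 3; pad 5 to align 8 for uid; uid at 8 (size 8, align 8) → ends 16; total 16 bytes, alignment 8
reserved at 0 (size 1, align 1) → ends 1
pad 7 to align 8 for n_entries
n_entries at 8 (size 24, align 8) → ends 32
mtime at 32 (size 4, align 4) → ends 36
pad 4 to align 8 for inode
inode at 40 (size 16, align 8) → ends 56
blocks at 56 (size 1, align 1) → ends 57
tail pad 7 to reach multiple of 8
total 64 bytes, alignment 8

64 bytes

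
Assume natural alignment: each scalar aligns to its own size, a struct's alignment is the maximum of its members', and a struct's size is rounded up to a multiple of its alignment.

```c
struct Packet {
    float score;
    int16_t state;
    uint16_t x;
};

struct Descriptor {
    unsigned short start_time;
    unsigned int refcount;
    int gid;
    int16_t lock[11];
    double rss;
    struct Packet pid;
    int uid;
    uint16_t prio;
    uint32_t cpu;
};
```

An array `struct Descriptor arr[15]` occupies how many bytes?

Packet: @0: score [4B, align 4] → 4; @4: state [2B, align 2] → 6; @6: x [2B, align 2] → 8; size 8, align 4
@0: start_time [2B, align 2] → 2
+2 pad (align 4)
@4: refcount [4B, align 4] → 8
@8: gid [4B, align 4] → 12
@12: lock [22B, align 2] → 34
+6 pad (align 8)
@40: rss [8B, align 8] → 48
@48: pid [8B, align 4] → 56
@56: uid [4B, align 4] → 60
@60: prio [2B, align 2] → 62
+2 pad (align 4)
@64: cpu [4B, align 4] → 68
+4 tail pad (align 8)
size 72, align 8
array of 15: 15 × 72 = 1080

1080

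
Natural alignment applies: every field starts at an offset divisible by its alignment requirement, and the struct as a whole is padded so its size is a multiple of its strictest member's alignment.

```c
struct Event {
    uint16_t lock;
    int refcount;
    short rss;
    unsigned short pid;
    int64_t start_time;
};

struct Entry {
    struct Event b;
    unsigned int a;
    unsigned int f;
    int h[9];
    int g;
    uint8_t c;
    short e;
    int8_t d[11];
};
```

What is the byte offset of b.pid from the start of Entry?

10

Event: @0: lock [2B, align 2] → 2; +2 pad (align 4); @4: refcount [4B, align 4] → 8; @8: rss [2B, align 2] → 10; @10: pid [2B, align 2] → 12; +4 pad (align 8); @16: start_time [8B, align 8] → 24; size 24, align 8
@0: b [24B, align 8] → 24
within Event: pid at 10
0 + 10 = 10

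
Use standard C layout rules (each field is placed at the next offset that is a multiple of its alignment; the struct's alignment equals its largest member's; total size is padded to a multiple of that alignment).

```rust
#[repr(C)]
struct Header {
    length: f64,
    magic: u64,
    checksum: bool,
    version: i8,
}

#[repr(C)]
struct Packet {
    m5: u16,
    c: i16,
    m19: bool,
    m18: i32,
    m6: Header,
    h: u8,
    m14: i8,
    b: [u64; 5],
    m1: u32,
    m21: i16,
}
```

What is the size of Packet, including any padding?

96

Header: length at 0 (size 8, align 8) → ends 8; magic at 8 (size 8, align 8) → ends 16; checksum at 16 (size 1, align 1) → ends 17; version at 17 (size 1, align 1) → ends 18; tail pad 6 to reach multiple of 8; total 24 bytes, alignment 8
m5 at 0 (size 2, align 2) → ends 2
c at 2 (size 2, align 2) → ends 4
m19 at 4 (size 1, align 1) → ends 5
pad 3 to align 4 for m18
m18 at 8 (size 4, align 4) → ends 12
pad 4 to align 8 for m6
m6 at 16 (size 24, align 8) → ends 40
h at 40 (size 1, align 1) → ends 41
m14 at 41 (size 1, align 1) → ends 42
pad 6 to align 8 for b
b at 48 (size 40, align 8) → ends 88
m1 at 88 (size 4, align 4) → ends 92
m21 at 92 (size 2, align 2) → ends 94
tail pad 2 to reach multiple of 8
total 96 bytes, alignment 8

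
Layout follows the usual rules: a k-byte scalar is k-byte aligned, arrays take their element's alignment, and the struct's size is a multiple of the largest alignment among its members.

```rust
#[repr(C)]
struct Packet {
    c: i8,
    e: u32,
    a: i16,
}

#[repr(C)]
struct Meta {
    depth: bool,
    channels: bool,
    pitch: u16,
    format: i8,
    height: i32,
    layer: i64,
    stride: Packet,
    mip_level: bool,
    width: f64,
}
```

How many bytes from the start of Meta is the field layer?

16

Packet: 0..1  c  (1B, 1-aligned); 1..4  -- padding (3B); 4..8  e  (4B, 4-aligned); 8..10  a  (2B, 2-aligned); 10..12  -- tail padding (2B); sizeof = 12, alignof = 4
0..1  depth  (1B, 1-aligned)
1..2  channels  (1B, 1-aligned)
2..4  pitch  (2B, 2-aligned)
4..5  format  (1B, 1-aligned)
5..8  -- padding (3B)
8..12  height  (4B, 4-aligned)
12..16  -- padding (4B)
16..24  layer  (8B, 8-aligned)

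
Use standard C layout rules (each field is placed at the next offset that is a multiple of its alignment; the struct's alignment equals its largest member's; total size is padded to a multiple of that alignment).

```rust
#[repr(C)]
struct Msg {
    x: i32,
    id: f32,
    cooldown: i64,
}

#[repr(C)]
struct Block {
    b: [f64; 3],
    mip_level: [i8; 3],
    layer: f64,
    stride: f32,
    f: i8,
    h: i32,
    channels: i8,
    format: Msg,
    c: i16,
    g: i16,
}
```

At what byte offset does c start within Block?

72

Msg: x at 0 (size 4, align 4) → ends 4; id at 4 (size 4, align 4) → ends 8; cooldown at 8 (size 8, align 8) → ends 16; total 16 bytes, alignment 8
b at 0 (size 24, align 8) → ends 24
mip_level at 24 (size 3, align 1) → ends 27
pad 5 to align 8 for layer
layer at 32 (size 8, align 8) → ends 40
stride at 40 (size 4, align 4) → ends 44
f at 44 (size 1, align 1) → ends 45
pad 3 to align 4 for h
h at 48 (size 4, align 4) → ends 52
channels at 52 (size 1, align 1) → ends 53
pad 3 to align 8 for format
format at 56 (size 16, align 8) → ends 72
c at 72 (size 2, align 2) → ends 74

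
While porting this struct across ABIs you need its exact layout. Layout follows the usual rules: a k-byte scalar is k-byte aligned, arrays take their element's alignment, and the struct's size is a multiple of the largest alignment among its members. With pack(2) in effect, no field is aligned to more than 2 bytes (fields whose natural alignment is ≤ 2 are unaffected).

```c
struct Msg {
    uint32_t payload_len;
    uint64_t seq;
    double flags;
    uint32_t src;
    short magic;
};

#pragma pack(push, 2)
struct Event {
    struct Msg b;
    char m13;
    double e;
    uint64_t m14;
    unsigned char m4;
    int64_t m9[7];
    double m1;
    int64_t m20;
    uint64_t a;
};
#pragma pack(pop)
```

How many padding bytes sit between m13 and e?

1

Msg: payload_len at 0 (size 4, align 4) → ends 4; pad 4 to align 8 for seq; seq at 8 (size 8, align 8) → ends 16; flags at 16 (size 8, align 8) → ends 24; src at 24 (size 4, align 4) → ends 28; magic at 28 (size 2, align 2) → ends 30; tail pad 2 to reach multiple of 8; total 32 bytes, alignment 8
b at 0 (size 32, align 2) → ends 32
m13 at 32 (size 1, align 1) → ends 33
pad 1 to align 2 for e
e at 34 (size 8, align 2) → ends 42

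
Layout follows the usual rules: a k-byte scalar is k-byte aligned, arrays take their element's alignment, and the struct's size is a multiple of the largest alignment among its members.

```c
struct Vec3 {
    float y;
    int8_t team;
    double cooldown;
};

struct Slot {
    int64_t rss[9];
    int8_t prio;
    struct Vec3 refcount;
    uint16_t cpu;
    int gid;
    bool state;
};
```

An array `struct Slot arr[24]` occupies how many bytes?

Vec3: y at 0 (size 4, align 4) → ends 4; team at 4 (size 1, align 1) → ends 5; pad 3 to align 8 for cooldown; cooldown at 8 (size 8, align 8) → ends 16; total 16 bytes, alignment 8
rss at 0 (size 72, align 8) → ends 72
prio at 72 (size 1, align 1) → ends 73
pad 7 to align 8 for refcount
refcount at 80 (size 16, align 8) → ends 96
cpu at 96 (size 2, align 2) → ends 98
pad 2 to align 4 for gid
gid at 100 (size 4, align 4) → ends 104
state at 104 (size 1, align 1) → ends 105
tail pad 7 to reach multiple of 8
total 112 bytes, alignment 8
array of 24: 24 × 112 = 2688

2688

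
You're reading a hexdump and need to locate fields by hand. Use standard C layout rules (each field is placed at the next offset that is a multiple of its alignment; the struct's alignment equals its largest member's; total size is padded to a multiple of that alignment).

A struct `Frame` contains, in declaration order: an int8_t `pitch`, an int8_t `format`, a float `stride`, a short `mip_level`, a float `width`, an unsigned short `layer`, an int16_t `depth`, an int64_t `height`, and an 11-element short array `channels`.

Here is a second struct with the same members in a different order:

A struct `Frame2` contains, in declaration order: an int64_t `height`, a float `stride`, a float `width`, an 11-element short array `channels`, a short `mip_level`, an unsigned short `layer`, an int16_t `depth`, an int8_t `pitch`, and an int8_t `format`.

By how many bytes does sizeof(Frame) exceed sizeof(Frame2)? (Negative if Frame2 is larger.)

8

@0: pitch [1B, align 1] → 1
@1: format [1B, align 1] → 2
+2 pad (align 4)
@4: stride [4B, align 4] → 8
@8: mip_level [2B, align 2] → 10
+2 pad (align 4)
@12: width [4B, align 4] → 16
@16: layer [2B, align 2] → 18
@18: depth [2B, align 2] → 20
+4 pad (align 8)
@24: height [8B, align 8] → 32
@32: channels [22B, align 2] → 54
+2 tail pad (align 8)
size 56, align 8
— Frame2 —
@0: height [8B, align 8] → 8
@8: stride [4B, align 4] → 12
@12: width [4B, align 4] → 16
@16: channels [22B, align 2] → 38
@38: mip_level [2B, align 2] → 40
@40: layer [2B, align 2] → 42
@42: depth [2B, align 2] → 44
@44: pitch [1B, align 1] → 45
@45: format [1B, align 1] → 46
+2 tail pad (align 8)
size 48, align 8
56 − 48 = 8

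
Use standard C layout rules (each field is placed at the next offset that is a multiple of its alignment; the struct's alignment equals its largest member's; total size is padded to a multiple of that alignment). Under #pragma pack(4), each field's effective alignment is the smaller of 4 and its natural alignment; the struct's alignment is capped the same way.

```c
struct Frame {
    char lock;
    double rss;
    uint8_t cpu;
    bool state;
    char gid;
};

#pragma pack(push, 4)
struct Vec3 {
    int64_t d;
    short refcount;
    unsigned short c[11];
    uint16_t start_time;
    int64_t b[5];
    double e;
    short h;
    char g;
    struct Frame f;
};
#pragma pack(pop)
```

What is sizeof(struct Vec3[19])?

Frame: @0: lock [1B, align 1] → 1; +7 pad (align 8); @8: rss [8B, align 8] → 16; @16: cpu [1B, align 1] → 17; @17: state [1B, align 1] → 18; @18: gid [1B, align 1] → 19; +5 tail pad (align 8); size 24, align 8
@0: d [8B, align 4] → 8
@8: refcount [2B, align 2] → 10
@10: c [22B, align 2] → 32
@32: start_time [2B, align 2] → 34
+2 pad (align 4)
@36: b [40B, align 4] → 76
@76: e [8B, align 4] → 84
@84: h [2B, align 2] → 86
@86: g [1B, align 1] → 87
+1 pad (align 4)
@88: f [24B, align 4] → 112
size 112, align 4
array of 19: 19 × 112 = 2128

2128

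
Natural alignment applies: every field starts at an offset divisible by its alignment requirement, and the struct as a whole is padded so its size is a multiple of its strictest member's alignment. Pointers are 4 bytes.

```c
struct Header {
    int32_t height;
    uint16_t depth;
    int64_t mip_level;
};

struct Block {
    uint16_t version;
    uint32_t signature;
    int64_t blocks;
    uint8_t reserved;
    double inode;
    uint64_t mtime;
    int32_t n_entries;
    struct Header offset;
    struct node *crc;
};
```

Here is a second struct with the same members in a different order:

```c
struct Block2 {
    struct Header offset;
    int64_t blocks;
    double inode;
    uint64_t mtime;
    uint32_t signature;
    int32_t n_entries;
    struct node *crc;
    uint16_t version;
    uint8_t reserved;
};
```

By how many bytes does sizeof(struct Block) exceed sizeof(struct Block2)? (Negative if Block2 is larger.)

Header: @0: height [4B, align 4] → 4; @4: depth [2B, align 2] → 6; +2 pad (align 8); @8: mip_level [8B, align 8] → 16; size 16, align 8
@0: version [2B, align 2] → 2
+2 pad (align 4)
@4: signature [4B, align 4] → 8
@8: blocks [8B, align 8] → 16
@16: reserved [1B, align 1] → 17
+7 pad (align 8)
@24: inode [8B, align 8] → 32
@32: mtime [8B, align 8] → 40
@40: n_entries [4B, align 4] → 44
+4 pad (align 8)
@48: offset [16B, align 8] → 64
@64: crc [4B, align 4] → 68
+4 tail pad (align 8)
size 72, align 8
— Block2 —
@0: offset [16B, align 8] → 16
@16: blocks [8B, align 8] → 24
@24: inode [8B, align 8] → 32
@32: mtime [8B, align 8] → 40
@40: signature [4B, align 4] → 44
@44: n_entries [4B, align 4] → 48
@48: crc [4B, align 4] → 52
@52: version [2B, align 2] → 54
@54: reserved [1B, align 1] → 55
+1 tail pad (align 8)
size 56, align 8
72 − 56 = 16

16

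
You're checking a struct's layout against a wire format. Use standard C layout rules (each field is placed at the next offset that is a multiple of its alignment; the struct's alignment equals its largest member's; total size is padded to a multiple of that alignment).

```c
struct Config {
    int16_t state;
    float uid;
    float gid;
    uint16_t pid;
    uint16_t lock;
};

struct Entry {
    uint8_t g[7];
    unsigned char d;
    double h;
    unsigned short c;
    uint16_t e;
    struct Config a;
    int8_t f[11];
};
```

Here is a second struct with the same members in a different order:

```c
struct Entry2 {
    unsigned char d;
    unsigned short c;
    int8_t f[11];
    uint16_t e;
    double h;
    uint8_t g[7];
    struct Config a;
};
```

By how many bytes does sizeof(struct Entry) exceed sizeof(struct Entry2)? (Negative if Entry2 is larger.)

-8

Config: @0: state [2B, align 2] → 2; +2 pad (align 4); @4: uid [4B, align 4] → 8; @8: gid [4B, align 4] → 12; @12: pid [2B, align 2] → 14; @14: lock [2B, align 2] → 16; size 16, align 4
@0: g [7B, align 1] → 7
@7: d [1B, align 1] → 8
@8: h [8B, align 8] → 16
@16: c [2B, align 2] → 18
@18: e [2B, align 2] → 20
@20: a [16B, align 4] → 36
@36: f [11B, align 1] → 47
+1 tail pad (align 8)
size 48, align 8
— Entry2 —
@0: d [1B, align 1] → 1
+1 pad (align 2)
@2: c [2B, align 2] → 4
@4: f [11B, align 1] → 15
+1 pad (align 2)
@16: e [2B, align 2] → 18
+6 pad (align 8)
@24: h [8B, align 8] → 32
@32: g [7B, align 1] → 39
+1 pad (align 4)
@40: a [16B, align 4] → 56
size 56, align 8
48 − 56 = -8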